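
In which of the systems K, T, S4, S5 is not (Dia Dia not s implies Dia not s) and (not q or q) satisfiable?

K, T

S4-tableau for the formula:
1. not (Dia Dia not s implies Dia not s) and (not q or q), w0
2. not (Dia Dia not s implies Dia not s), w0
3. not q or q, w0
4. Dia Dia not s, w0
5. not Dia not s, w0
6. s, w0
7. q, w0
8. Dia not s, w1
9. s, w1
10. not s, w2
11. s, w2
Accessibility: w0Rw0, w0Rw1, w0Rw2, w1Rw1, w1Rw2, w2Rw2
Branch closes: s and not s both at w2.
Every branch closes (one shown): unsatisfiable in S4, hence also in S5 (every S5-frame is an S4-frame).
T-tableau for the formula:
1. not (Dia Dia not s implies Dia not s) and (not q or q), w0
2. not (Dia Dia not s implies Dia not s), w0
3. not q or q, w0
4. Dia Dia not s, w0
5. not Dia not s, w0
6. s, w0
7. q, w0
8. Dia not s, w1
9. s, w1
10. not s, w2
Accessibility: w0Rw0, w0Rw1, w1Rw1, w1Rw2, w2Rw2
Complete open branch: satisfiable in T, hence also in K (this T-model is also a K-model).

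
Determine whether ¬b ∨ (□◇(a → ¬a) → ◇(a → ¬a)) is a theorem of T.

Valid

Tableau for the negation ¬(¬b ∨ (□◇(a → ¬a) → ◇(a → ¬a))):
1. ¬(¬b ∨ (□◇(a → ¬a) → ◇(a → ¬a))), u
2. b, u
3. ¬(□◇(a → ¬a) → ◇(a → ¬a)), u
4. □◇(a → ¬a), u
5. ¬◇(a → ¬a), u
6. ◇(a → ¬a), u
7. ¬(a → ¬a), u
8. a, u
9. a → ¬a, v
10. ◇(a → ¬a), v
11. ¬(a → ¬a), v
12. a, v
13. ¬a, v
Accessibility: uRu, uRv, vRv
Branch closes: a and ¬a both at v.
All branches of the negation close; one closing branch shown above.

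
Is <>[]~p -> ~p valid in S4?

No, not valid

Tableau for the negation ~(<>[]~p -> ~p):
1. ~(<>[]~p -> ~p), 0
2. <>[]~p, 0
3. p, 0
4. []~p, 1
5. ~p, 1
Accessibility: 0R0, 0R1, 1R1
The negation has an open branch (countermodel exists).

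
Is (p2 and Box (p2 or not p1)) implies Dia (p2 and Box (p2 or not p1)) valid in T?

Tableau for the negation not ((p2 and Box (p2 or not p1)) implies Dia (p2 and Box (p2 or not p1))):
1. not ((p2 and Box (p2 or not p1)) implies Dia (p2 and Box (p2 or not p1))), w0
2. p2 and Box (p2 or not p1), w0
3. not Dia (p2 and Box (p2 or not p1)), w0
4. p2, w0
5. Box (p2 or not p1), w0
6. not (p2 and Box (p2 or not p1)), w0
7. p2 or not p1, w0
8. not Box (p2 or not p1), w0
9. not p1, w0
10. not (p2 or not p1), w1
11. not p2, w1
12. p1, w1
13. not (p2 and Box (p2 or not p1)), w1
14. p2 or not p1, w1
15. not Box (p2 or not p1), w1
16. not p1, w1
Accessibility: w0Rw0, w0Rw1, w1Rw1
Branch closes: p1 and not p1 both at w1.
All branches of the negation close; one closing branch shown above.

Valid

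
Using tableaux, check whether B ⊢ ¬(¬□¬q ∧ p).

Tableau for the negation ¬□¬q ∧ p:
1. ¬□¬q ∧ p, w0
2. ¬□¬q, w0
3. p, w0
4. q, w1
Accessibility: w0Rw0, w0Rw1, w1Rw0, w1Rw1
The negation has an open branch (countermodel exists).

No, not valid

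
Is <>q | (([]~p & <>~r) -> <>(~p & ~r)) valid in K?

Valid in K

Tableau for the negation ~(<>q | (([]~p & <>~r) -> <>(~p & ~r))):
1. ~(<>q | (([]~p & <>~r) -> <>(~p & ~r))), w0
2. ~<>q, w0
3. ~(([]~p & <>~r) -> <>(~p & ~r)), w0
4. []~p & <>~r, w0
5. ~<>(~p & ~r), w0
6. []~p, w0
7. <>~r, w0
8. ~r, w1
9. ~q, w1
10. ~(~p & ~r), w1
11. ~p, w1
12. r, w1
Accessibility: w0Rw1
Branch closes: r and ~r both at w1.
All branches of the negation close; one closing branch shown above.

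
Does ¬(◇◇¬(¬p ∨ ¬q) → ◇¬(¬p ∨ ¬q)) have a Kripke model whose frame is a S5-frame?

1. ¬(◇◇¬(¬p ∨ ¬q) → ◇¬(¬p ∨ ¬q)), u
2. ◇◇¬(¬p ∨ ¬q), u
3. ¬◇¬(¬p ∨ ¬q), u
4. ¬p ∨ ¬q, u
5. ¬q, u
6. ◇¬(¬p ∨ ¬q), v
7. ¬p ∨ ¬q, v
8. ¬q, v
9. ¬(¬p ∨ ¬q), w
10. p, w
11. q, w
12. ¬p ∨ ¬q, w
13. ¬q, w
Accessibility: uRu, uRv, uRw, vRu, vRv, vRw, wRu, wRv, wRw
Branch closes: q and ¬q both at w.
(One branch shown.) All branches close.

Unsatisfiable (every branch closes)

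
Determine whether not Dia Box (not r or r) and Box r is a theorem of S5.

Not valid

Tableau for the negation not (not Dia Box (not r or r) and Box r):
1. not (not Dia Box (not r or r) and Box r), 0
2. not Box r, 0   [neg-and-rule on 1 (branches; this branch)]
3. not r, 1   [neg-Box-rule on 2: fresh world 1, 0R1]
Accessibility: 0R0, 0R1, 1R0, 1R1
The negation has an open branch (countermodel exists).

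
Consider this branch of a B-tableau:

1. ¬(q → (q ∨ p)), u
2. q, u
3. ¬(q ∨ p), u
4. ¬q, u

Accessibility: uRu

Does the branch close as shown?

Yes, closed

Both q and ¬q appear at u.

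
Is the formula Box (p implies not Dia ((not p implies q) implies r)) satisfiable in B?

Satisfiable (open branch found)

1. Box (p implies not Dia ((not p implies q) implies r)), 0
2. p implies not Dia ((not p implies q) implies r), 0
3. not Dia ((not p implies q) implies r), 0
4. not ((not p implies q) implies r), 0
5. not p implies q, 0
6. not r, 0
7. q, 0
Accessibility: 0R0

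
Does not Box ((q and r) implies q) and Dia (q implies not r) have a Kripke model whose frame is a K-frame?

1. not Box ((q and r) implies q) and Dia (q implies not r), 0
2. not Box ((q and r) implies q), 0   [and-rule on 1]
3. Dia (q implies not r), 0   [and-rule on 1]
4. not ((q and r) implies q), 1   [neg-Box-rule on 2: fresh world 1, 0R1]
5. q and r, 1   [neg-implies-rule on 4]
6. not q, 1   [neg-implies-rule on 4]
7. q, 1   [and-rule on 5]
8. r, 1   [and-rule on 5]
Accessibility: 0R1
Branch closes: q and not q both at 1.
(One branch shown.) All branches close.

Unsatisfiable (every branch closes)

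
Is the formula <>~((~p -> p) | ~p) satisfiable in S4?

Unsatisfiable (every branch closes)

1. <>~((~p -> p) | ~p), 0
2. ~((~p -> p) | ~p), 1   [<>-rule on 1: fresh world 1, 0R1]
3. ~(~p -> p), 1   [~|-rule on 2]
4. p, 1   [~|-rule on 2]
5. ~p, 1   [~->-rule on 3]
Accessibility: 0R0, 0R1, 1R1
Branch closes: p and ~p both at 1.
Every branch closes; the branch above is one of them.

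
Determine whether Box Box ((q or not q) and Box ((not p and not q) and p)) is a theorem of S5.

No, not valid

Tableau for the negation not Box Box ((q or not q) and Box ((not p and not q) and p)):
1. not Box Box ((q or not q) and Box ((not p and not q) and p)), 0
2. not Box ((q or not q) and Box ((not p and not q) and p)), 1
3. not ((q or not q) and Box ((not p and not q) and p)), 2
4. not Box ((not p and not q) and p), 2
5. not ((not p and not q) and p), 3
6. not p, 3
Accessibility: 0R0, 0R1, 0R2, 0R3, 1R0, 1R1, 1R2, 1R3, 2R0, 2R1, 2R2, 2R3, 3R0, 3R1, 3R2, 3R3
The negation has an open branch (countermodel exists).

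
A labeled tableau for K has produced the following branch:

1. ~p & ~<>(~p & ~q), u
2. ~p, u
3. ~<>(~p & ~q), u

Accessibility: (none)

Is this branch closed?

No, open

No world carries both an atom and its negation.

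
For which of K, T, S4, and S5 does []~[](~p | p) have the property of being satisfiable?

K

K-tableau for the formula:
1. []~[](~p | p), 0
Complete open branch: satisfiable in K.
T-tableau for the formula:
1. []~[](~p | p), 0
2. ~[](~p | p), 0
3. ~(~p | p), 1
4. p, 1
5. ~p, 1
Accessibility: 0R0, 0R1, 1R1
Branch closes: p and ~p both at 1.
Every branch closes (one shown): unsatisfiable in T, hence also in S4, S5 (every S4/S5-frame is a T-frame).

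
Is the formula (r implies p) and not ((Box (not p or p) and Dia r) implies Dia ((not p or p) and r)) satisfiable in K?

1. (r implies p) and not ((Box (not p or p) and Dia r) implies Dia ((not p or p) and r)), 0
2. r implies p, 0
3. not ((Box (not p or p) and Dia r) implies Dia ((not p or p) and r)), 0
4. Box (not p or p) and Dia r, 0
5. not Dia ((not p or p) and r), 0
6. Box (not p or p), 0
7. Dia r, 0
8. p, 0
9. r, 1
10. not ((not p or p) and r), 1
11. not p or p, 1
12. not (not p or p), 1
13. p, 1
14. not p, 1
Accessibility: 0R1
Branch closes: p and not p both at 1.
All branches of the tableau close; one closing branch shown above.

Unsatisfiable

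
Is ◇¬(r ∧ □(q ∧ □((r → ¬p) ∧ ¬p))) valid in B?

No, not valid

Tableau for the negation ¬◇¬(r ∧ □(q ∧ □((r → ¬p) ∧ ¬p))):
1. ¬◇¬(r ∧ □(q ∧ □((r → ¬p) ∧ ¬p))), w0
2. r ∧ □(q ∧ □((r → ¬p) ∧ ¬p)), w0   [¬◇-rule on 1 via w0Rw0]
3. r, w0   [∧-rule on 2]
4. □(q ∧ □((r → ¬p) ∧ ¬p)), w0   [∧-rule on 2]
5. q ∧ □((r → ¬p) ∧ ¬p), w0   [□-rule on 4 via w0Rw0]
6. q, w0   [∧-rule on 5]
7. □((r → ¬p) ∧ ¬p), w0   [∧-rule on 5]
8. (r → ¬p) ∧ ¬p, w0   [□-rule on 7 via w0Rw0]
9. r → ¬p, w0   [∧-rule on 8]
10. ¬p, w0   [∧-rule on 8]
Accessibility: w0Rw0
The negation has an open branch (countermodel exists).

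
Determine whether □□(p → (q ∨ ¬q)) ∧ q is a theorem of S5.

Not valid

Tableau for the negation ¬(□□(p → (q ∨ ¬q)) ∧ q):
1. ¬(□□(p → (q ∨ ¬q)) ∧ q), u
2. ¬q, u   [¬∧-rule on 1 (branches; this branch)]
Accessibility: uRu
The negation has an open branch (countermodel exists).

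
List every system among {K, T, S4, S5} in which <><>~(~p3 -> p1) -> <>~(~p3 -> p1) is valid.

S4, S5

T-tableau for the negation ~(<><>~(~p3 -> p1) -> <>~(~p3 -> p1)):
1. ~(<><>~(~p3 -> p1) -> <>~(~p3 -> p1)), 0
2. <><>~(~p3 -> p1), 0
3. ~<>~(~p3 -> p1), 0
4. ~p3 -> p1, 0
5. p1, 0
6. <>~(~p3 -> p1), 1
7. ~p3 -> p1, 1
8. p1, 1
9. ~(~p3 -> p1), 2
10. ~p3, 2
11. ~p1, 2
Accessibility: 0R0, 0R1, 1R1, 1R2, 2R2
Complete open branch: countermodel on a T-frame, so not valid in T, nor in K (the same frame is also a K-frame).
S4-tableau for the negation ~(<><>~(~p3 -> p1) -> <>~(~p3 -> p1)):
1. ~(<><>~(~p3 -> p1) -> <>~(~p3 -> p1)), 0
2. <><>~(~p3 -> p1), 0
3. ~<>~(~p3 -> p1), 0
4. ~p3 -> p1, 0
5. p1, 0
6. <>~(~p3 -> p1), 1
7. ~p3 -> p1, 1
8. p1, 1
9. ~(~p3 -> p1), 2
10. ~p3, 2
11. ~p1, 2
12. ~p3 -> p1, 2
13. p1, 2
Accessibility: 0R0, 0R1, 0R2, 1R1, 1R2, 2R2
Branch closes: p1 and ~p1 both at 2.
Every branch closes (one shown): valid in S4, hence also in S5 (every theorem of S4 is a theorem of S5).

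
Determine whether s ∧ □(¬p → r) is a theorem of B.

Tableau for the negation ¬(s ∧ □(¬p → r)):
1. ¬(s ∧ □(¬p → r)), w0
2. ¬□(¬p → r), w0   [¬∧-rule on 1 (branches; this branch)]
3. ¬(¬p → r), w1   [¬□-rule on 2: fresh world w1, w0Rw1]
4. ¬p, w1   [¬→-rule on 3]
5. ¬r, w1   [¬→-rule on 3]
Accessibility: w0Rw0, w0Rw1, w1Rw0, w1Rw1
The negation has an open branch (countermodel exists).

No, not valid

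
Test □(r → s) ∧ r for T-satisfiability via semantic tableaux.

1. □(r → s) ∧ r, u
2. □(r → s), u
3. r, u
4. r → s, u
5. s, u
Accessibility: uRu

Yes, satisfiable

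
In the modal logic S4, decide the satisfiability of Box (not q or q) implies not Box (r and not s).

1. Box (not q or q) implies not Box (r and not s), w0
2. not Box (r and not s), w0   [implies-rule on 1 (branches; this branch)]
3. not (r and not s), w1   [neg-Box-rule on 2: fresh world w1, w0Rw1]
4. s, w1   [neg-and-rule on 3 (branches; this branch)]
Accessibility: w0Rw0, w0Rw1, w1Rw1

Satisfiable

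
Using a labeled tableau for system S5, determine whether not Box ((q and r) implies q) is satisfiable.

Unsatisfiable (every branch closes)

1. not Box ((q and r) implies q), w0
2. not ((q and r) implies q), w1   [neg-Box-rule on 1: fresh world w1, w0Rw1]
3. q and r, w1   [neg-implies-rule on 2]
4. not q, w1   [neg-implies-rule on 2]
5. q, w1   [and-rule on 3]
6. r, w1   [and-rule on 3]
Accessibility: w0Rw0, w0Rw1, w1Rw0, w1Rw1
Branch closes: q and not q both at w1.
All branches of the tableau close; one closing branch shown above.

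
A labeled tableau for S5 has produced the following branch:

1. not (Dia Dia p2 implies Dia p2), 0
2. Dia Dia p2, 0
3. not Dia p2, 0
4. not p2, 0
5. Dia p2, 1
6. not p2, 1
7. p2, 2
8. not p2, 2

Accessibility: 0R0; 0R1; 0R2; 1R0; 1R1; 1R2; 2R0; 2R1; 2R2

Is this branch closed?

Closed

Both p2 and not p2 appear at 2.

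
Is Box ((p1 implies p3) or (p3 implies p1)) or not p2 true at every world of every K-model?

Tableau for the negation not (Box ((p1 implies p3) or (p3 implies p1)) or not p2):
1. not (Box ((p1 implies p3) or (p3 implies p1)) or not p2), u
2. not Box ((p1 implies p3) or (p3 implies p1)), u   [neg-or-rule on 1]
3. p2, u   [neg-or-rule on 1]
4. not ((p1 implies p3) or (p3 implies p1)), v   [neg-Box-rule on 2: fresh world v, uRv]
5. not (p1 implies p3), v   [neg-or-rule on 4]
6. not (p3 implies p1), v   [neg-or-rule on 4]
7. p1, v   [neg-implies-rule on 5]
8. not p3, v   [neg-implies-rule on 5]
9. p3, v   [neg-implies-rule on 6]
10. not p1, v   [neg-implies-rule on 6]
Accessibility: uRv
Branch closes: p3 and not p3 both at v.
Every branch of the negation's tableau closes; the branch above is one of them.

Valid in K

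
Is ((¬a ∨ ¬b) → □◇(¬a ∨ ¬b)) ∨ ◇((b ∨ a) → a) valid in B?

Valid

Tableau for the negation ¬(((¬a ∨ ¬b) → □◇(¬a ∨ ¬b)) ∨ ◇((b ∨ a) → a)):
1. ¬(((¬a ∨ ¬b) → □◇(¬a ∨ ¬b)) ∨ ◇((b ∨ a) → a)), 0
2. ¬((¬a ∨ ¬b) → □◇(¬a ∨ ¬b)), 0
3. ¬◇((b ∨ a) → a), 0
4. ¬a ∨ ¬b, 0
5. ¬□◇(¬a ∨ ¬b), 0
6. ¬((b ∨ a) → a), 0
7. b ∨ a, 0
8. ¬a, 0
9. b, 0
10. ¬◇(¬a ∨ ¬b), 1
11. ¬((b ∨ a) → a), 1
12. b ∨ a, 1
13. ¬a, 1
14. ¬(¬a ∨ ¬b), 0
15. a, 0
Accessibility: 0R0, 0R1, 1R0, 1R1
Branch closes: a and ¬a both at 0.
Every branch of the negation's tableau closes; the branch above is one of them.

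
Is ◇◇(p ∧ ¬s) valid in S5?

Tableau for the negation ¬◇◇(p ∧ ¬s):
1. ¬◇◇(p ∧ ¬s), 0
2. ¬◇(p ∧ ¬s), 0
3. ¬(p ∧ ¬s), 0
4. s, 0
Accessibility: 0R0
The negation has an open branch (countermodel exists).

Invalid (countermodel exists)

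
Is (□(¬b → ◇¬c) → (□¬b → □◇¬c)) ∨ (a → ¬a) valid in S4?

Valid

Tableau for the negation ¬((□(¬b → ◇¬c) → (□¬b → □◇¬c)) ∨ (a → ¬a)):
1. ¬((□(¬b → ◇¬c) → (□¬b → □◇¬c)) ∨ (a → ¬a)), w0
2. ¬(□(¬b → ◇¬c) → (□¬b → □◇¬c)), w0
3. ¬(a → ¬a), w0
4. □(¬b → ◇¬c), w0
5. ¬(□¬b → □◇¬c), w0
6. a, w0
7. □¬b, w0
8. ¬□◇¬c, w0
9. ¬b → ◇¬c, w0
10. ¬b, w0
11. ◇¬c, w0
12. ¬◇¬c, w1
13. ¬b → ◇¬c, w1
14. ¬b, w1
15. c, w1
16. ◇¬c, w1
17. ¬c, w2
18. ¬b → ◇¬c, w2
19. ¬b, w2
20. ◇¬c, w2
21. ¬c, w3
22. ¬b → ◇¬c, w3
23. ¬b, w3
24. c, w3
Accessibility: w0Rw0, w0Rw1, w0Rw2, w0Rw3, w1Rw1, w1Rw3, w2Rw2, w3Rw3
Branch closes: c and ¬c both at w3.
All branches of the negation close; one closing branch shown above.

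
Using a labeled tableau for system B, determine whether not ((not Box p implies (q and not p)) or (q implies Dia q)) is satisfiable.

Unsatisfiable

1. not ((not Box p implies (q and not p)) or (q implies Dia q)), w0
2. not (not Box p implies (q and not p)), w0
3. not (q implies Dia q), w0
4. not Box p, w0
5. not (q and not p), w0
6. q, w0
7. not Dia q, w0
8. not q, w0
Accessibility: w0Rw0
Branch closes: q and not q both at w0.
(One branch shown.) All branches close.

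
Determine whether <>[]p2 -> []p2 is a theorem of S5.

Tableau for the negation ~(<>[]p2 -> []p2):
1. ~(<>[]p2 -> []p2), w0
2. <>[]p2, w0
3. ~[]p2, w0
4. []p2, w1
5. p2, w0
6. p2, w1
7. ~p2, w2
8. p2, w2
Accessibility: w0Rw0, w0Rw1, w0Rw2, w1Rw0, w1Rw1, w1Rw2, w2Rw0, w2Rw1, w2Rw2
Branch closes: p2 and ~p2 both at w2.
Every branch of the negation's tableau closes; the branch above is one of them.

Valid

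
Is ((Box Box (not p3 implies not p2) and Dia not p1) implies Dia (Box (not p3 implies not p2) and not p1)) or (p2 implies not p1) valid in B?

Yes, valid

Tableau for the negation not (((Box Box (not p3 implies not p2) and Dia not p1) implies Dia (Box (not p3 implies not p2) and not p1)) or (p2 implies not p1)):
1. not (((Box Box (not p3 implies not p2) and Dia not p1) implies Dia (Box (not p3 implies not p2) and not p1)) or (p2 implies not p1)), w0
2. not ((Box Box (not p3 implies not p2) and Dia not p1) implies Dia (Box (not p3 implies not p2) and not p1)), w0   [neg-or-rule on 1]
3. not (p2 implies not p1), w0   [neg-or-rule on 1]
4. Box Box (not p3 implies not p2) and Dia not p1, w0   [neg-implies-rule on 2]
5. not Dia (Box (not p3 implies not p2) and not p1), w0   [neg-implies-rule on 2]
6. p2, w0   [neg-implies-rule on 3]
7. p1, w0   [neg-implies-rule on 3]
8. Box Box (not p3 implies not p2), w0   [and-rule on 4]
9. Dia not p1, w0   [and-rule on 4]
10. not (Box (not p3 implies not p2) and not p1), w0   [neg-Dia-rule on 5 via w0Rw0]
11. Box (not p3 implies not p2), w0   [Box-rule on 8 via w0Rw0]
12. not p3 implies not p2, w0   [Box-rule on 11 via w0Rw0]
13. not Box (not p3 implies not p2), w0   [neg-and-rule on 10 (branches; this branch)]
14. p3, w0   [implies-rule on 12 (branches; this branch)]
15. not p1, w1   [Dia-rule on 9: fresh world w1, w0Rw1]
16. not (Box (not p3 implies not p2) and not p1), w1   [neg-Dia-rule on 5 via w0Rw1]
17. Box (not p3 implies not p2), w1   [Box-rule on 8 via w0Rw1]
18. not p3 implies not p2, w1   [Box-rule on 11 via w0Rw1]
19. not Box (not p3 implies not p2), w1   [neg-and-rule on 16 (branches; this branch)]
20. not p2, w1   [implies-rule on 18 (branches; this branch)]
21. not (not p3 implies not p2), w2   [neg-Box-rule on 13: fresh world w2, w0Rw2]
22. not p3, w2   [neg-implies-rule on 21]
23. p2, w2   [neg-implies-rule on 21]
24. not (Box (not p3 implies not p2) and not p1), w2   [neg-Dia-rule on 5 via w0Rw2]
25. Box (not p3 implies not p2), w2   [Box-rule on 8 via w0Rw2]
26. not p3 implies not p2, w2   [Box-rule on 11 via w0Rw2]
27. p1, w2   [neg-and-rule on 24 (branches; this branch)]
28. not p2, w2   [implies-rule on 26 (branches; this branch)]
Accessibility: w0Rw0, w0Rw1, w0Rw2, w1Rw0, w1Rw1, w2Rw0, w2Rw2
Branch closes: p2 and not p2 both at w2.
Every branch of the negation's tableau closes; the branch above is one of them.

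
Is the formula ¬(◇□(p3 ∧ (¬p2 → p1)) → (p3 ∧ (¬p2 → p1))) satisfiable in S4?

1. ¬(◇□(p3 ∧ (¬p2 → p1)) → (p3 ∧ (¬p2 → p1))), w0
2. ◇□(p3 ∧ (¬p2 → p1)), w0
3. ¬(p3 ∧ (¬p2 → p1)), w0
4. ¬(¬p2 → p1), w0
5. ¬p2, w0
6. ¬p1, w0
7. □(p3 ∧ (¬p2 → p1)), w1
8. p3 ∧ (¬p2 → p1), w1
9. p3, w1
10. ¬p2 → p1, w1
11. p1, w1
Accessibility: w0Rw0, w0Rw1, w1Rw1

Satisfiable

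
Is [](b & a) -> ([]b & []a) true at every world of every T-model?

Valid

Tableau for the negation ~([](b & a) -> ([]b & []a)):
1. ~([](b & a) -> ([]b & []a)), 0
2. [](b & a), 0
3. ~([]b & []a), 0
4. b & a, 0
5. b, 0
6. a, 0
7. ~[]a, 0
8. ~a, 1
9. b & a, 1
10. b, 1
11. a, 1
Accessibility: 0R0, 0R1, 1R1
Branch closes: a and ~a both at 1.
Every branch of the negation's tableau closes; the branch above is one of them.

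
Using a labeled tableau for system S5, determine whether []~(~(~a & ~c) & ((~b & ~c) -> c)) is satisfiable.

1. []~(~(~a & ~c) & ((~b & ~c) -> c)), 0
2. ~(~(~a & ~c) & ((~b & ~c) -> c)), 0
3. ~((~b & ~c) -> c), 0
4. ~b & ~c, 0
5. ~c, 0
6. ~b, 0
Accessibility: 0R0

Yes, satisfiable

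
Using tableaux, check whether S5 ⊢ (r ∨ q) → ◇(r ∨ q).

Tableau for the negation ¬((r ∨ q) → ◇(r ∨ q)):
1. ¬((r ∨ q) → ◇(r ∨ q)), w0
2. r ∨ q, w0
3. ¬◇(r ∨ q), w0
4. ¬(r ∨ q), w0
5. ¬r, w0
6. ¬q, w0
7. q, w0
Accessibility: w0Rw0
Branch closes: q and ¬q both at w0.
Every branch of the negation's tableau closes; the branch above is one of them.

Valid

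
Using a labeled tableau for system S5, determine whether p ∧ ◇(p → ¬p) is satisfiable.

1. p ∧ ◇(p → ¬p), w0
2. p, w0
3. ◇(p → ¬p), w0
4. p → ¬p, w1
5. ¬p, w1
Accessibility: w0Rw0, w0Rw1, w1Rw0, w1Rw1

Yes, satisfiable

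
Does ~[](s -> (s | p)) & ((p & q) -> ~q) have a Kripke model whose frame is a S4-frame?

Unsatisfiable (every branch closes)

1. ~[](s -> (s | p)) & ((p & q) -> ~q), 0
2. ~[](s -> (s | p)), 0
3. (p & q) -> ~q, 0
4. ~(p & q), 0
5. ~q, 0
6. ~(s -> (s | p)), 1
7. s, 1
8. ~(s | p), 1
9. ~s, 1
10. ~p, 1
Accessibility: 0R0, 0R1, 1R1
Branch closes: s and ~s both at 1.
(One branch shown.) All branches close.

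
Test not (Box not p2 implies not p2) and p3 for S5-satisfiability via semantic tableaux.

1. not (Box not p2 implies not p2) and p3, w0
2. not (Box not p2 implies not p2), w0   [and-rule on 1]
3. p3, w0   [and-rule on 1]
4. Box not p2, w0   [neg-implies-rule on 2]
5. p2, w0   [neg-implies-rule on 2]
6. not p2, w0   [Box-rule on 4 via w0Rw0]
Accessibility: w0Rw0
Branch closes: p2 and not p2 both at w0.
Every branch closes; the branch above is one of them.

Unsatisfiable (every branch closes)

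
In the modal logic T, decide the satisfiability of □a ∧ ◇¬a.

1. □a ∧ ◇¬a, u
2. □a, u
3. ◇¬a, u
4. a, u
5. ¬a, v
6. a, v
Accessibility: uRu, uRv, vRv
Branch closes: a and ¬a both at v.
All branches of the tableau close; one closing branch shown above.

No, unsatisfiable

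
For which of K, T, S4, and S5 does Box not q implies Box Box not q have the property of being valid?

S4-tableau for the negation not (Box not q implies Box Box not q):
1. not (Box not q implies Box Box not q), w0
2. Box not q, w0
3. not Box Box not q, w0
4. not q, w0
5. not Box not q, w1
6. not q, w1
7. q, w2
8. not q, w2
Accessibility: w0Rw0, w0Rw1, w0Rw2, w1Rw1, w1Rw2, w2Rw2
Branch closes: q and not q both at w2.
Every branch closes (one shown): valid in S4, hence also in S5 (every theorem of S4 is a theorem of S5).
T-tableau for the negation not (Box not q implies Box Box not q):
1. not (Box not q implies Box Box not q), w0
2. Box not q, w0
3. not Box Box not q, w0
4. not q, w0
5. not Box not q, w1
6. not q, w1
7. q, w2
Accessibility: w0Rw0, w0Rw1, w1Rw1, w1Rw2, w2Rw2
Complete open branch: countermodel on a T-frame, so not valid in T, nor in K (the same frame is also a K-frame).

S4, S5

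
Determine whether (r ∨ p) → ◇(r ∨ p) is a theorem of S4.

Tableau for the negation ¬((r ∨ p) → ◇(r ∨ p)):
1. ¬((r ∨ p) → ◇(r ∨ p)), 0
2. r ∨ p, 0   [¬→-rule on 1]
3. ¬◇(r ∨ p), 0   [¬→-rule on 1]
4. ¬(r ∨ p), 0   [¬◇-rule on 3 via 0R0]
5. ¬r, 0   [¬∨-rule on 4]
6. ¬p, 0   [¬∨-rule on 4]
7. p, 0   [∨-rule on 2 (branches; this branch)]
Accessibility: 0R0
Branch closes: p and ¬p both at 0.
All branches of the negation close; one closing branch shown above.

Yes, valid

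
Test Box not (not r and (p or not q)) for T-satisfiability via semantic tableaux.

Yes, satisfiable

1. Box not (not r and (p or not q)), u
2. not (not r and (p or not q)), u
3. not (p or not q), u
4. not p, u
5. q, u
Accessibility: uRu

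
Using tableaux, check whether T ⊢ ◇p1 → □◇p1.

Tableau for the negation ¬(◇p1 → □◇p1):
1. ¬(◇p1 → □◇p1), 0
2. ◇p1, 0   [¬→-rule on 1]
3. ¬□◇p1, 0   [¬→-rule on 1]
4. p1, 1   [◇-rule on 2: fresh world 1, 0R1]
5. ¬◇p1, 2   [¬□-rule on 3: fresh world 2, 0R2]
6. ¬p1, 2   [¬◇-rule on 5 via 2R2]
Accessibility: 0R0, 0R1, 0R2, 1R1, 2R2
The negation has an open branch (countermodel exists).

Not valid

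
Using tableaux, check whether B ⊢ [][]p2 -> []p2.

Tableau for the negation ~([][]p2 -> []p2):
1. ~([][]p2 -> []p2), 0
2. [][]p2, 0
3. ~[]p2, 0
4. []p2, 0
5. p2, 0
6. ~p2, 1
7. []p2, 1
8. p2, 1
Accessibility: 0R0, 0R1, 1R0, 1R1
Branch closes: p2 and ~p2 both at 1.
Every branch of the negation's tableau closes; the branch above is one of them.

Valid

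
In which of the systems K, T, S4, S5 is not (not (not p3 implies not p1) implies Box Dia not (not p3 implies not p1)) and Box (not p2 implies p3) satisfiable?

S4-tableau for the formula:
1. not (not (not p3 implies not p1) implies Box Dia not (not p3 implies not p1)) and Box (not p2 implies p3), w0
2. not (not (not p3 implies not p1) implies Box Dia not (not p3 implies not p1)), w0
3. Box (not p2 implies p3), w0
4. not (not p3 implies not p1), w0
5. not Box Dia not (not p3 implies not p1), w0
6. not p3, w0
7. p1, w0
8. not p2 implies p3, w0
9. p2, w0
10. not Dia not (not p3 implies not p1), w1
11. not p2 implies p3, w1
12. not p3 implies not p1, w1
13. p3, w1
14. not p1, w1
Accessibility: w0Rw0, w0Rw1, w1Rw1
Complete open branch: satisfiable in S4, hence also in K, T (this S4-model is also a K-model and a T-model).
S5-tableau for the formula:
1. not (not (not p3 implies not p1) implies Box Dia not (not p3 implies not p1)) and Box (not p2 implies p3), w0
2. not (not (not p3 implies not p1) implies Box Dia not (not p3 implies not p1)), w0
3. Box (not p2 implies p3), w0
4. not (not p3 implies not p1), w0
5. not Box Dia not (not p3 implies not p1), w0
6. not p3, w0
7. p1, w0
8. not p2 implies p3, w0
9. p2, w0
10. not Dia not (not p3 implies not p1), w1
11. not p2 implies p3, w1
12. not p3 implies not p1, w0
13. not p3 implies not p1, w1
14. p3, w1
15. not p1, w0
Accessibility: w0Rw0, w0Rw1, w1Rw0, w1Rw1
Branch closes: p1 and not p1 both at w0.
Every branch closes (one shown): unsatisfiable in S5.

K, T, S4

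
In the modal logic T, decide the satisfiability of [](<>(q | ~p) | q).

Satisfiable

1. [](<>(q | ~p) | q), u
2. <>(q | ~p) | q, u   [[]-rule on 1 via uRu]
3. q, u   [|-rule on 2 (branches; this branch)]
Accessibility: uRu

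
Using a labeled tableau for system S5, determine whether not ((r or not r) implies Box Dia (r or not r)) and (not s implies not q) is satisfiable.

Unsatisfiable

1. not ((r or not r) implies Box Dia (r or not r)) and (not s implies not q), 0
2. not ((r or not r) implies Box Dia (r or not r)), 0   [and-rule on 1]
3. not s implies not q, 0   [and-rule on 1]
4. r or not r, 0   [neg-implies-rule on 2]
5. not Box Dia (r or not r), 0   [neg-implies-rule on 2]
6. not q, 0   [implies-rule on 3 (branches; this branch)]
7. not r, 0   [or-rule on 4 (branches; this branch)]
8. not Dia (r or not r), 1   [neg-Box-rule on 5: fresh world 1, 0R1]
9. not (r or not r), 0   [neg-Dia-rule on 8 via 1R0]
10. r, 0   [neg-or-rule on 9]
Accessibility: 0R0, 0R1, 1R0, 1R1
Branch closes: r and not r both at 0.
(One branch shown.) All branches close.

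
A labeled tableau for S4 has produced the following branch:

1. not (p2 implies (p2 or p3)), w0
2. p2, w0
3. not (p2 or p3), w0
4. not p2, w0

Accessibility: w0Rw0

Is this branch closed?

Closed

Both p2 and not p2 appear at w0.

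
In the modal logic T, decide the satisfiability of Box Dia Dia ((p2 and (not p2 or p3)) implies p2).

1. Box Dia Dia ((p2 and (not p2 or p3)) implies p2), w0
2. Dia Dia ((p2 and (not p2 or p3)) implies p2), w0
3. Dia ((p2 and (not p2 or p3)) implies p2), w1
4. Dia Dia ((p2 and (not p2 or p3)) implies p2), w1
5. (p2 and (not p2 or p3)) implies p2, w2
6. p2, w2
7. Dia ((p2 and (not p2 or p3)) implies p2), w3
8. (p2 and (not p2 or p3)) implies p2, w4
9. p2, w4
Accessibility: w0Rw0, w0Rw1, w1Rw1, w1Rw2, w1Rw3, w2Rw2, w3Rw3, w3Rw4, w4Rw4

Yes, satisfiable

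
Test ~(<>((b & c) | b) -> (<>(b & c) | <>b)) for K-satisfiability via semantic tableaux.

1. ~(<>((b & c) | b) -> (<>(b & c) | <>b)), w0
2. <>((b & c) | b), w0   [~->-rule on 1]
3. ~(<>(b & c) | <>b), w0   [~->-rule on 1]
4. ~<>(b & c), w0   [~|-rule on 3]
5. ~<>b, w0   [~|-rule on 3]
6. (b & c) | b, w1   [<>-rule on 2: fresh world w1, w0Rw1]
7. ~(b & c), w1   [~<>-rule on 4 via w0Rw1]
8. ~b, w1   [~<>-rule on 5 via w0Rw1]
9. b & c, w1   [|-rule on 6 (branches; this branch)]
10. b, w1   [&-rule on 9]
11. c, w1   [&-rule on 9]
Accessibility: w0Rw1
Branch closes: b and ~b both at w1.
Every branch closes; the branch above is one of them.

Unsatisfiable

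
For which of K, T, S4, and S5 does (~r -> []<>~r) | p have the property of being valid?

S5

S5-tableau for the negation ~((~r -> []<>~r) | p):
1. ~((~r -> []<>~r) | p), w0
2. ~(~r -> []<>~r), w0
3. ~p, w0
4. ~r, w0
5. ~[]<>~r, w0
6. ~<>~r, w1
7. r, w0
Accessibility: w0Rw0, w0Rw1, w1Rw0, w1Rw1
Branch closes: r and ~r both at w0.
Every branch closes (one shown): valid in S5.
S4-tableau for the negation ~((~r -> []<>~r) | p):
1. ~((~r -> []<>~r) | p), w0
2. ~(~r -> []<>~r), w0
3. ~p, w0
4. ~r, w0
5. ~[]<>~r, w0
6. ~<>~r, w1
7. r, w1
Accessibility: w0Rw0, w0Rw1, w1Rw1
Complete open branch: countermodel on an S4-frame, so not valid in S4, nor in K, T (the same frame is also a K-frame and a T-frame).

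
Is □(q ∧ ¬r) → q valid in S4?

Tableau for the negation ¬(□(q ∧ ¬r) → q):
1. ¬(□(q ∧ ¬r) → q), w0
2. □(q ∧ ¬r), w0
3. ¬q, w0
4. q ∧ ¬r, w0
5. q, w0
6. ¬r, w0
Accessibility: w0Rw0
Branch closes: q and ¬q both at w0.
Every branch of the negation's tableau closes; the branch above is one of them.

Valid in S4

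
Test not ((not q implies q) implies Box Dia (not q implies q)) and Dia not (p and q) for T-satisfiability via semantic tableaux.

1. not ((not q implies q) implies Box Dia (not q implies q)) and Dia not (p and q), u
2. not ((not q implies q) implies Box Dia (not q implies q)), u
3. Dia not (p and q), u
4. not q implies q, u
5. not Box Dia (not q implies q), u
6. q, u
7. not (p and q), v
8. not q, v
9. not Dia (not q implies q), w
10. not (not q implies q), w
11. not q, w
Accessibility: uRu, uRv, uRw, vRv, wRw

Satisfiable (open branch found)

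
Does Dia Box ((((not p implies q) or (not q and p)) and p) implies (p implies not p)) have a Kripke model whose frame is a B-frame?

Satisfiable

1. Dia Box ((((not p implies q) or (not q and p)) and p) implies (p implies not p)), 0
2. Box ((((not p implies q) or (not q and p)) and p) implies (p implies not p)), 1
3. (((not p implies q) or (not q and p)) and p) implies (p implies not p), 0
4. (((not p implies q) or (not q and p)) and p) implies (p implies not p), 1
5. p implies not p, 0
6. p implies not p, 1
7. not p, 0
8. not p, 1
Accessibility: 0R0, 0R1, 1R0, 1R1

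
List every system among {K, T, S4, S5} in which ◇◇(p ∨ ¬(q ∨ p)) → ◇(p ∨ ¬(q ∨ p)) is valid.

S4, S5

S4-tableau for the negation ¬(◇◇(p ∨ ¬(q ∨ p)) → ◇(p ∨ ¬(q ∨ p))):
1. ¬(◇◇(p ∨ ¬(q ∨ p)) → ◇(p ∨ ¬(q ∨ p))), w0
2. ◇◇(p ∨ ¬(q ∨ p)), w0
3. ¬◇(p ∨ ¬(q ∨ p)), w0
4. ¬(p ∨ ¬(q ∨ p)), w0
5. ¬p, w0
6. q ∨ p, w0
7. q, w0
8. ◇(p ∨ ¬(q ∨ p)), w1
9. ¬(p ∨ ¬(q ∨ p)), w1
10. ¬p, w1
11. q ∨ p, w1
12. q, w1
13. p ∨ ¬(q ∨ p), w2
14. ¬(p ∨ ¬(q ∨ p)), w2
15. ¬p, w2
16. q ∨ p, w2
17. ¬(q ∨ p), w2
18. ¬q, w2
19. p, w2
Accessibility: w0Rw0, w0Rw1, w0Rw2, w1Rw1, w1Rw2, w2Rw2
Branch closes: p and ¬p both at w2.
Every branch closes (one shown): valid in S4, hence also in S5 (every theorem of S4 is a theorem of S5).
T-tableau for the negation ¬(◇◇(p ∨ ¬(q ∨ p)) → ◇(p ∨ ¬(q ∨ p))):
1. ¬(◇◇(p ∨ ¬(q ∨ p)) → ◇(p ∨ ¬(q ∨ p))), w0
2. ◇◇(p ∨ ¬(q ∨ p)), w0
3. ¬◇(p ∨ ¬(q ∨ p)), w0
4. ¬(p ∨ ¬(q ∨ p)), w0
5. ¬p, w0
6. q ∨ p, w0
7. q, w0
8. ◇(p ∨ ¬(q ∨ p)), w1
9. ¬(p ∨ ¬(q ∨ p)), w1
10. ¬p, w1
11. q ∨ p, w1
12. q, w1
13. p ∨ ¬(q ∨ p), w2
14. ¬(q ∨ p), w2
15. ¬q, w2
16. ¬p, w2
Accessibility: w0Rw0, w0Rw1, w1Rw1, w1Rw2, w2Rw2
Complete open branch: countermodel on a T-frame, so not valid in T, nor in K (the same frame is also a K-frame).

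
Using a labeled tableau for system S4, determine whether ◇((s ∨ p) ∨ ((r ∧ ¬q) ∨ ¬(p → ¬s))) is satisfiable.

1. ◇((s ∨ p) ∨ ((r ∧ ¬q) ∨ ¬(p → ¬s))), w0
2. (s ∨ p) ∨ ((r ∧ ¬q) ∨ ¬(p → ¬s)), w1
3. (r ∧ ¬q) ∨ ¬(p → ¬s), w1
4. ¬(p → ¬s), w1
5. p, w1
6. s, w1
Accessibility: w0Rw0, w0Rw1, w1Rw1

Yes, satisfiable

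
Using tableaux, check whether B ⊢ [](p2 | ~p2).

Tableau for the negation ~[](p2 | ~p2):
1. ~[](p2 | ~p2), 0
2. ~(p2 | ~p2), 1
3. ~p2, 1
4. p2, 1
Accessibility: 0R0, 0R1, 1R0, 1R1
Branch closes: p2 and ~p2 both at 1.
All branches of the negation close; one closing branch shown above.

Valid in B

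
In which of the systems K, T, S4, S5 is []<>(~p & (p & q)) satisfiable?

K

T-tableau for the formula:
1. []<>(~p & (p & q)), 0
2. <>(~p & (p & q)), 0   [[]-rule on 1 via 0R0]
3. ~p & (p & q), 1   [<>-rule on 2: fresh world 1, 0R1]
4. ~p, 1   [&-rule on 3]
5. p & q, 1   [&-rule on 3]
6. p, 1   [&-rule on 5]
7. q, 1   [&-rule on 5]
Accessibility: 0R0, 0R1, 1R1
Branch closes: p and ~p both at 1.
Every branch closes (one shown): unsatisfiable in T, hence also in S4, S5 (every S4/S5-frame is a T-frame).
K-tableau for the formula:
1. []<>(~p & (p & q)), 0
Complete open branch: satisfiable in K.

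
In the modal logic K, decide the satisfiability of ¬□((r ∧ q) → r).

1. ¬□((r ∧ q) → r), u
2. ¬((r ∧ q) → r), v   [¬□-rule on 1: fresh world v, uRv]
3. r ∧ q, v   [¬→-rule on 2]
4. ¬r, v   [¬→-rule on 2]
5. r, v   [∧-rule on 3]
6. q, v   [∧-rule on 3]
Accessibility: uRv
Branch closes: r and ¬r both at v.
All branches of the tableau close; one closing branch shown above.

No, unsatisfiable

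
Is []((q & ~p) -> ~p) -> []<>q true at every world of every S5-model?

Tableau for the negation ~([]((q & ~p) -> ~p) -> []<>q):
1. ~([]((q & ~p) -> ~p) -> []<>q), 0
2. []((q & ~p) -> ~p), 0
3. ~[]<>q, 0
4. (q & ~p) -> ~p, 0
5. ~p, 0
6. ~<>q, 1
7. (q & ~p) -> ~p, 1
8. ~q, 0
9. ~q, 1
10. ~p, 1
Accessibility: 0R0, 0R1, 1R0, 1R1
The negation has an open branch (countermodel exists).

Not valid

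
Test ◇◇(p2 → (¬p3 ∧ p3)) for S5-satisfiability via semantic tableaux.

Yes, satisfiable

1. ◇◇(p2 → (¬p3 ∧ p3)), u
2. ◇(p2 → (¬p3 ∧ p3)), v
3. p2 → (¬p3 ∧ p3), w
4. ¬p2, w
Accessibility: uRu, uRv, uRw, vRu, vRv, vRw, wRu, wRv, wRw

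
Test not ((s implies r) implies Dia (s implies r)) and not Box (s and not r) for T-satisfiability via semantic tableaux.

1. not ((s implies r) implies Dia (s implies r)) and not Box (s and not r), 0
2. not ((s implies r) implies Dia (s implies r)), 0
3. not Box (s and not r), 0
4. s implies r, 0
5. not Dia (s implies r), 0
6. not (s implies r), 0
7. s, 0
8. not r, 0
9. r, 0
Accessibility: 0R0
Branch closes: r and not r both at 0.
All branches of the tableau close; one closing branch shown above.

Unsatisfiable (every branch closes)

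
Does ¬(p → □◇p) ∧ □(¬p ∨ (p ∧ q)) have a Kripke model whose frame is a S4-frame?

Satisfiable

1. ¬(p → □◇p) ∧ □(¬p ∨ (p ∧ q)), w0
2. ¬(p → □◇p), w0
3. □(¬p ∨ (p ∧ q)), w0
4. p, w0
5. ¬□◇p, w0
6. ¬p ∨ (p ∧ q), w0
7. p ∧ q, w0
8. q, w0
9. ¬◇p, w1
10. ¬p ∨ (p ∧ q), w1
11. ¬p, w1
Accessibility: w0Rw0, w0Rw1, w1Rw1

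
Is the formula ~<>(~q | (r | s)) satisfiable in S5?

1. ~<>(~q | (r | s)), w0
2. ~(~q | (r | s)), w0   [~<>-rule on 1 via w0Rw0]
3. q, w0   [~|-rule on 2]
4. ~(r | s), w0   [~|-rule on 2]
5. ~r, w0   [~|-rule on 4]
6. ~s, w0   [~|-rule on 4]
Accessibility: w0Rw0

Satisfiable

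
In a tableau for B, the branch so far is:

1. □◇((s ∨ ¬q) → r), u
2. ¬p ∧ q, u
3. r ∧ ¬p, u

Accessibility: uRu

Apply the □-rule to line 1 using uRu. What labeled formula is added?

◇((s ∨ ¬q) → r), u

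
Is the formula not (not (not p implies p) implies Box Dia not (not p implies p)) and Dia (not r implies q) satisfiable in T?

Satisfiable

1. not (not (not p implies p) implies Box Dia not (not p implies p)) and Dia (not r implies q), w0
2. not (not (not p implies p) implies Box Dia not (not p implies p)), w0
3. Dia (not r implies q), w0
4. not (not p implies p), w0
5. not Box Dia not (not p implies p), w0
6. not p, w0
7. not r implies q, w1
8. q, w1
9. not Dia not (not p implies p), w2
10. not p implies p, w2
11. p, w2
Accessibility: w0Rw0, w0Rw1, w0Rw2, w1Rw1, w2Rw2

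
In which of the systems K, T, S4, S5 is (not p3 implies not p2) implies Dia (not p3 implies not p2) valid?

T-tableau for the negation not ((not p3 implies not p2) implies Dia (not p3 implies not p2)):
1. not ((not p3 implies not p2) implies Dia (not p3 implies not p2)), w0
2. not p3 implies not p2, w0
3. not Dia (not p3 implies not p2), w0
4. not (not p3 implies not p2), w0
5. not p3, w0
6. p2, w0
7. not p2, w0
Accessibility: w0Rw0
Branch closes: p2 and not p2 both at w0.
Every branch closes (one shown): valid in T, hence also in S4, S5 (every theorem of T is a theorem of S4 and S5).
K-tableau for the negation not ((not p3 implies not p2) implies Dia (not p3 implies not p2)):
1. not ((not p3 implies not p2) implies Dia (not p3 implies not p2)), w0
2. not p3 implies not p2, w0
3. not Dia (not p3 implies not p2), w0
4. not p2, w0
Complete open branch: countermodel on a K-frame, so not valid in K.

T, S4, S5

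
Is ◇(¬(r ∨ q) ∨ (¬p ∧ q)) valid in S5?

Not valid

Tableau for the negation ¬◇(¬(r ∨ q) ∨ (¬p ∧ q)):
1. ¬◇(¬(r ∨ q) ∨ (¬p ∧ q)), w0
2. ¬(¬(r ∨ q) ∨ (¬p ∧ q)), w0   [¬◇-rule on 1 via w0Rw0]
3. r ∨ q, w0   [¬∨-rule on 2]
4. ¬(¬p ∧ q), w0   [¬∨-rule on 2]
5. q, w0   [∨-rule on 3 (branches; this branch)]
6. p, w0   [¬∧-rule on 4 (branches; this branch)]
Accessibility: w0Rw0
The negation has an open branch (countermodel exists).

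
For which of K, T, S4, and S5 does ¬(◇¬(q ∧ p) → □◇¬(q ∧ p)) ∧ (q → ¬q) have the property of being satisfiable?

S4-tableau for the formula:
1. ¬(◇¬(q ∧ p) → □◇¬(q ∧ p)) ∧ (q → ¬q), u
2. ¬(◇¬(q ∧ p) → □◇¬(q ∧ p)), u   [∧-rule on 1]
3. q → ¬q, u   [∧-rule on 1]
4. ◇¬(q ∧ p), u   [¬→-rule on 2]
5. ¬□◇¬(q ∧ p), u   [¬→-rule on 2]
6. ¬q, u   [→-rule on 3 (branches; this branch)]
7. ¬(q ∧ p), v   [◇-rule on 4: fresh world v, uRv]
8. ¬p, v   [¬∧-rule on 7 (branches; this branch)]
9. ¬◇¬(q ∧ p), w   [¬□-rule on 5: fresh world w, uRw]
10. q ∧ p, w   [¬◇-rule on 9 via wRw]
11. q, w   [∧-rule on 10]
12. p, w   [∧-rule on 10]
Accessibility: uRu, uRv, uRw, vRv, wRw
Complete open branch: satisfiable in S4, hence also in K, T (this S4-model is also a K-model and a T-model).
S5-tableau for the formula:
1. ¬(◇¬(q ∧ p) → □◇¬(q ∧ p)) ∧ (q → ¬q), u
2. ¬(◇¬(q ∧ p) → □◇¬(q ∧ p)), u   [∧-rule on 1]
3. q → ¬q, u   [∧-rule on 1]
4. ◇¬(q ∧ p), u   [¬→-rule on 2]
5. ¬□◇¬(q ∧ p), u   [¬→-rule on 2]
6. ¬q, u   [→-rule on 3 (branches; this branch)]
7. ¬(q ∧ p), v   [◇-rule on 4: fresh world v, uRv]
8. ¬p, v   [¬∧-rule on 7 (branches; this branch)]
9. ¬◇¬(q ∧ p), w   [¬□-rule on 5: fresh world w, uRw]
10. q ∧ p, u   [¬◇-rule on 9 via wRu]
11. q, u   [∧-rule on 10]
12. p, u   [∧-rule on 10]
Accessibility: uRu, uRv, uRw, vRu, vRv, vRw, wRu, wRv, wRw
Branch closes: q and ¬q both at u.
Every branch closes (one shown): unsatisfiable in S5.

K, T, S4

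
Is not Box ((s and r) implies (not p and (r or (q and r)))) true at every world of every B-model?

No, not valid

Tableau for the negation Box ((s and r) implies (not p and (r or (q and r)))):
1. Box ((s and r) implies (not p and (r or (q and r)))), w0
2. (s and r) implies (not p and (r or (q and r))), w0
3. not p and (r or (q and r)), w0
4. not p, w0
5. r or (q and r), w0
6. q and r, w0
7. q, w0
8. r, w0
Accessibility: w0Rw0
The negation has an open branch (countermodel exists).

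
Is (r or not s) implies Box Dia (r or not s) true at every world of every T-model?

Invalid (countermodel exists)

Tableau for the negation not ((r or not s) implies Box Dia (r or not s)):
1. not ((r or not s) implies Box Dia (r or not s)), u
2. r or not s, u
3. not Box Dia (r or not s), u
4. not s, u
5. not Dia (r or not s), v
6. not (r or not s), v
7. not r, v
8. s, v
Accessibility: uRu, uRv, vRv
The negation has an open branch (countermodel exists).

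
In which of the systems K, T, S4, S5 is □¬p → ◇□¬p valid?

T-tableau for the negation ¬(□¬p → ◇□¬p):
1. ¬(□¬p → ◇□¬p), u
2. □¬p, u
3. ¬◇□¬p, u
4. ¬p, u
5. ¬□¬p, u
6. p, v
7. ¬p, v
Accessibility: uRu, uRv, vRv
Branch closes: p and ¬p both at v.
Every branch closes (one shown): valid in T, hence also in S4, S5 (every theorem of T is a theorem of S4 and S5).
K-tableau for the negation ¬(□¬p → ◇□¬p):
1. ¬(□¬p → ◇□¬p), u
2. □¬p, u
3. ¬◇□¬p, u
Complete open branch: countermodel on a K-frame, so not valid in K.

T, S4, S5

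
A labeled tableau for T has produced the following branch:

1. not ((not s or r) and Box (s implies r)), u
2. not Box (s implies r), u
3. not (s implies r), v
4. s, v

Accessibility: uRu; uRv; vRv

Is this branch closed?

Open

There is no literal clash: for every atom and world, at most one sign appears.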